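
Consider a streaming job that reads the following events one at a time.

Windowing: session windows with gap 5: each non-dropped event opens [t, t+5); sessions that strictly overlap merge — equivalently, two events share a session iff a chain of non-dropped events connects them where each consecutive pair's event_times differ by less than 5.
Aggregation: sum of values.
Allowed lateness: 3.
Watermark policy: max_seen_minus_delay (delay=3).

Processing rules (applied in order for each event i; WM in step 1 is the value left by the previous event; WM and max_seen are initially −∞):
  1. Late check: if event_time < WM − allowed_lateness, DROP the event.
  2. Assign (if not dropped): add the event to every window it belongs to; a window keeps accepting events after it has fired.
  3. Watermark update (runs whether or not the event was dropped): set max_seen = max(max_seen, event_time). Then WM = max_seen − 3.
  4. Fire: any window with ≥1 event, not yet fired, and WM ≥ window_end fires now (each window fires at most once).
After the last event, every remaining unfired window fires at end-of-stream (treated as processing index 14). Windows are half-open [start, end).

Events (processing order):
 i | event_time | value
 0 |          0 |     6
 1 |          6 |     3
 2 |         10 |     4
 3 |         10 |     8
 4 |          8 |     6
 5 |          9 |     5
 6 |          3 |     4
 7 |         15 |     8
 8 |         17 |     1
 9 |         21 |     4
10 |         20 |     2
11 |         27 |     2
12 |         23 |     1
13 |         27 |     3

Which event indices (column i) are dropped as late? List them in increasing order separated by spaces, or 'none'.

6

i=0 t=0 v=6: → [0,5); WM=-3
i=1 t=6 v=3: → [6,11); WM=3
i=2 t=10 v=4: → [6,15); WM=7
i=3 t=10 v=8: → [6,15); WM=7
i=4 t=8 v=6: → [6,15); WM=7
i=5 t=9 v=5: → [6,15); WM=7
i=6 t=3 v=4: DROP (t<7-3); WM=7
i=7 t=15 v=8: → [15,20); WM=12
i=8 t=17 v=1: → [15,22); WM=14
i=9 t=21 v=4: → [15,26); WM=18
i=10 t=20 v=2: → [15,26); WM=18
i=11 t=27 v=2: → [27,32); WM=24
i=12 t=23 v=1: → [15,32); WM=24
i=13 t=27 v=3: → [15,32); WM=24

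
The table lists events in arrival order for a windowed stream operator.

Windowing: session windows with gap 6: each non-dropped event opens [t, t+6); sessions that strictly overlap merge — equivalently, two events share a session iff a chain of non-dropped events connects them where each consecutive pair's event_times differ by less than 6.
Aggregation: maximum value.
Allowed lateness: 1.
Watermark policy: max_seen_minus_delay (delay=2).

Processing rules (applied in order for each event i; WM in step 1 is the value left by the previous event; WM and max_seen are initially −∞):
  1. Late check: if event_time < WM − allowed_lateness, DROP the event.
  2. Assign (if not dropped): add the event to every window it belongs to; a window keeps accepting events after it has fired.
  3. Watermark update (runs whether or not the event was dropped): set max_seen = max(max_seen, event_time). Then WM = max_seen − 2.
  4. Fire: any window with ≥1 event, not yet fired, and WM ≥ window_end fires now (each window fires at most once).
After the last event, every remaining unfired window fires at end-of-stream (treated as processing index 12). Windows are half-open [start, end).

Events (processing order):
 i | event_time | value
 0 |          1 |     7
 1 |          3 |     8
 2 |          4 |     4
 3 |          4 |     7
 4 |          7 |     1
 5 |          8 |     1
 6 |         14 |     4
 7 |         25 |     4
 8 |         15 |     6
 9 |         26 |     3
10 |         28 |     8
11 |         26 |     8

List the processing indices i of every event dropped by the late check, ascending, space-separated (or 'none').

8

i=0 t=1 v=7: → [1,7); WM=-1
i=1 t=3 v=8: → [1,9); WM=1
i=2 t=4 v=4: → [1,10); WM=2
i=3 t=4 v=7: → [1,10); WM=2
i=4 t=7 v=1: → [1,13); WM=5
i=5 t=8 v=1: → [1,14); WM=6
i=6 t=14 v=4: → [14,20); WM=12
i=7 t=25 v=4: → [25,31); WM=23
i=8 t=15 v=6: DROP (t<23-1); WM=23
i=9 t=26 v=3: → [25,32); WM=24
i=10 t=28 v=8: → [25,34); WM=26
i=11 t=26 v=8: → [25,34); WM=26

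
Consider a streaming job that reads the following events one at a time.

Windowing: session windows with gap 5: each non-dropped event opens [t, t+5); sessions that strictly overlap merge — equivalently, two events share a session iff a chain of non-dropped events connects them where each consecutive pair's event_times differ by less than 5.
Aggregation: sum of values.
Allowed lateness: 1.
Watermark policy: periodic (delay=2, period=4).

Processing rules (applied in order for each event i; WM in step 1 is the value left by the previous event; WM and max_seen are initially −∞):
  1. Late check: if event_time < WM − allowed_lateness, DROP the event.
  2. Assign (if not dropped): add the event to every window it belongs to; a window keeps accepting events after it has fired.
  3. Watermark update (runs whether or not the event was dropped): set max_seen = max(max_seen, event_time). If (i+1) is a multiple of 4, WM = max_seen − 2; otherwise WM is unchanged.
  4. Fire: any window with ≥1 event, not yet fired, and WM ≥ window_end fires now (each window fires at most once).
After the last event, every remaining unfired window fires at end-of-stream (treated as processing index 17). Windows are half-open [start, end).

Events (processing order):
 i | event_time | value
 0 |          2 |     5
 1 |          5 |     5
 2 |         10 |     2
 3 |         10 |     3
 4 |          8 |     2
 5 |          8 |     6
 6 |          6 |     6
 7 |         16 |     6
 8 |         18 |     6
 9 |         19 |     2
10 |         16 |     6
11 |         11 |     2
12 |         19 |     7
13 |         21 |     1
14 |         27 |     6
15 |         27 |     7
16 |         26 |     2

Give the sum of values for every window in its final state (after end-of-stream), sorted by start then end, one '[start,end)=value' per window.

[2,15)=23 [16,26)=28 [26,32)=15

i=0 t=2 v=5: → [2,7); WM=−∞
i=1 t=5 v=5: → [2,10); WM=−∞
i=2 t=10 v=2: → [10,15); WM=−∞
i=3 t=10 v=3: → [10,15); WM=8
i=4 t=8 v=2: → [2,15); WM=8
i=5 t=8 v=6: → [2,15); WM=8
i=6 t=6 v=6: DROP (t<8-1); WM=8
i=7 t=16 v=6: → [16,21); WM=14
i=8 t=18 v=6: → [16,23); WM=14
i=9 t=19 v=2: → [16,24); WM=14
i=10 t=16 v=6: → [16,24); WM=14
i=11 t=11 v=2: DROP (t<14-1); WM=17
i=12 t=19 v=7: → [16,24); WM=17
i=13 t=21 v=1: → [16,26); WM=17
i=14 t=27 v=6: → [27,32); WM=17
i=15 t=27 v=7: → [27,32); WM=25
i=16 t=26 v=2: → [26,32); WM=25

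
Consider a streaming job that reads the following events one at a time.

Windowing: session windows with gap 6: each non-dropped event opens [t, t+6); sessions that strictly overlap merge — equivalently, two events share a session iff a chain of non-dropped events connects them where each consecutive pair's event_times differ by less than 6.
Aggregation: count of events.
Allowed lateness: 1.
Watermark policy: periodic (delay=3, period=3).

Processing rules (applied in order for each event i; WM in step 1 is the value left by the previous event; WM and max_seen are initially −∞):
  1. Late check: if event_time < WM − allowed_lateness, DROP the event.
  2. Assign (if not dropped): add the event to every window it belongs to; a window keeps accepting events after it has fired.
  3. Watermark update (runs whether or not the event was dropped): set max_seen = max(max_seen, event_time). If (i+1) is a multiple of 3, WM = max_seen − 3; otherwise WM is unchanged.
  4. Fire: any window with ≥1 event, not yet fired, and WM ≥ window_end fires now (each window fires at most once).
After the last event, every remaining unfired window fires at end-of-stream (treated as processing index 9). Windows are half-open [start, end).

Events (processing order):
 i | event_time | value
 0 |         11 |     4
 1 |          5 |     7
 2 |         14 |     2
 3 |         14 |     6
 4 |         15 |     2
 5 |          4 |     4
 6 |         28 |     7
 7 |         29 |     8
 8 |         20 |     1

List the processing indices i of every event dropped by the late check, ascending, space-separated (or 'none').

i=0 t=11 v=4: → [11,17); WM=−∞
i=1 t=5 v=7: → [5,11); WM=−∞
i=2 t=14 v=2: → [11,20); WM=11
i=3 t=14 v=6: → [11,20); WM=11
i=4 t=15 v=2: → [11,21); WM=11
i=5 t=4 v=4: DROP (t<11-1); WM=12
i=6 t=28 v=7: → [28,34); WM=12
i=7 t=29 v=8: → [28,35); WM=12
i=8 t=20 v=1: → [11,26); WM=26

5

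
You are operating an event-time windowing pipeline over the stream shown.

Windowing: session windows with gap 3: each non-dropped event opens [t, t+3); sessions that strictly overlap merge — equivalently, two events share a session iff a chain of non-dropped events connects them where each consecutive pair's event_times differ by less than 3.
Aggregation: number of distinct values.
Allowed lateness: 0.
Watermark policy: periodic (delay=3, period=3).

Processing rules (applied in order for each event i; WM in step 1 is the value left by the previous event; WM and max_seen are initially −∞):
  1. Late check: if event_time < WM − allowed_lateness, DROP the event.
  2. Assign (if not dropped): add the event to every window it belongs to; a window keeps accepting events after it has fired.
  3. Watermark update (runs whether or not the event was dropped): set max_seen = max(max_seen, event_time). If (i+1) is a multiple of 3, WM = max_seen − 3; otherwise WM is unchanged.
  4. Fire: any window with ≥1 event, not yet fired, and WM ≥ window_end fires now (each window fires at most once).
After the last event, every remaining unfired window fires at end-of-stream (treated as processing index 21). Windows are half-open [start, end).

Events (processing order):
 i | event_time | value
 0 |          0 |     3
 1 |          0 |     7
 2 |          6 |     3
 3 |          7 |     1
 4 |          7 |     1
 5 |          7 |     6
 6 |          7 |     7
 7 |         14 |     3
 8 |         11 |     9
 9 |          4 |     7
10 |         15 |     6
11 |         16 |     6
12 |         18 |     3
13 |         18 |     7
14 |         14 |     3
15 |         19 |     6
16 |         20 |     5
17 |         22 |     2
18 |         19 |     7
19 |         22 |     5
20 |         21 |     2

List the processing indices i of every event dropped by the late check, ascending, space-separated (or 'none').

9

i=0 t=0 v=3: → [0,3); WM=−∞
i=1 t=0 v=7: → [0,3); WM=−∞
i=2 t=6 v=3: → [6,9); WM=3
i=3 t=7 v=1: → [6,10); WM=3
i=4 t=7 v=1: → [6,10); WM=3
i=5 t=7 v=6: → [6,10); WM=4
i=6 t=7 v=7: → [6,10); WM=4
i=7 t=14 v=3: → [14,17); WM=4
i=8 t=11 v=9: → [11,14); WM=11
i=9 t=4 v=7: DROP (t<11-0); WM=11
i=10 t=15 v=6: → [14,18); WM=11
i=11 t=16 v=6: → [14,19); WM=13
i=12 t=18 v=3: → [14,21); WM=13
i=13 t=18 v=7: → [14,21); WM=13
i=14 t=14 v=3: → [14,21); WM=15
i=15 t=19 v=6: → [14,22); WM=15
i=16 t=20 v=5: → [14,23); WM=15
i=17 t=22 v=2: → [14,25); WM=19
i=18 t=19 v=7: → [14,25); WM=19
i=19 t=22 v=5: → [14,25); WM=19
i=20 t=21 v=2: → [14,25); WM=19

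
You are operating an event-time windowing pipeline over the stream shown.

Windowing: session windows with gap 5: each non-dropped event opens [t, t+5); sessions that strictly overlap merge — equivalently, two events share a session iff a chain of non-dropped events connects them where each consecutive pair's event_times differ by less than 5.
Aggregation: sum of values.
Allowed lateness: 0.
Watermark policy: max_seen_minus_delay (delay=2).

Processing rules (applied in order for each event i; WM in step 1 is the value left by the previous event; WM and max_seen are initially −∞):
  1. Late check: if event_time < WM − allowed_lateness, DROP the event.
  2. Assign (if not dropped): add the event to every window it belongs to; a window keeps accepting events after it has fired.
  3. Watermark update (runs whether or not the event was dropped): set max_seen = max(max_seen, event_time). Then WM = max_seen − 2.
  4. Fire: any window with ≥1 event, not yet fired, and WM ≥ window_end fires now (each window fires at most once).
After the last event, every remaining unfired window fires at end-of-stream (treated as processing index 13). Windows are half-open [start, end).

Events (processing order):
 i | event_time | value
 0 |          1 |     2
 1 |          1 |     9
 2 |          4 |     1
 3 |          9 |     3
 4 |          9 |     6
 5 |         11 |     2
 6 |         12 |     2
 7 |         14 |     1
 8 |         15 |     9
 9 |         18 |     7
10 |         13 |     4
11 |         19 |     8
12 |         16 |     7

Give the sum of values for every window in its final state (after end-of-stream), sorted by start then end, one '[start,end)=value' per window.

i=0 t=1 v=2: → [1,6); WM=-1
i=1 t=1 v=9: → [1,6); WM=-1
i=2 t=4 v=1: → [1,9); WM=2
i=3 t=9 v=3: → [9,14); WM=7
i=4 t=9 v=6: → [9,14); WM=7
i=5 t=11 v=2: → [9,16); WM=9
i=6 t=12 v=2: → [9,17); WM=10
i=7 t=14 v=1: → [9,19); WM=12
i=8 t=15 v=9: → [9,20); WM=13
i=9 t=18 v=7: → [9,23); WM=16
i=10 t=13 v=4: DROP (t<16-0); WM=16
i=11 t=19 v=8: → [9,24); WM=17
i=12 t=16 v=7: DROP (t<17-0); WM=17

[1,9)=12 [9,24)=38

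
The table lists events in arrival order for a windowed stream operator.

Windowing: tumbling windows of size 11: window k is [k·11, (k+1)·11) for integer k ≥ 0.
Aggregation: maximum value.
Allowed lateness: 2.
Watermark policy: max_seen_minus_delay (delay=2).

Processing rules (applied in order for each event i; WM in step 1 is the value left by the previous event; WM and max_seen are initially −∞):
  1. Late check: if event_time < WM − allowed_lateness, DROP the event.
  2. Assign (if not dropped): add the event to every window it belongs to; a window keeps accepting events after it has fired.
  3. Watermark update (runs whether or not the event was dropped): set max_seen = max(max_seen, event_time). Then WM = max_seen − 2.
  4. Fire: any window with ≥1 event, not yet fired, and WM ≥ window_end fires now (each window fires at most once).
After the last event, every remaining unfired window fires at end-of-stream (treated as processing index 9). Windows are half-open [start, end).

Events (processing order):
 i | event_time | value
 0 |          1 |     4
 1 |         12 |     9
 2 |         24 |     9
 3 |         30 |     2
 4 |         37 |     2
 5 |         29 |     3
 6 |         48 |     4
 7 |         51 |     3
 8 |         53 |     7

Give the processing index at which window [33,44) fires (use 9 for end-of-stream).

6

i=0 t=1 v=4: → [0,11); WM=-1
i=1 t=12 v=9: → [11,22); WM=10
i=2 t=24 v=9: → [22,33); WM=22; [0,11) fires=4 [11,22) fires=9
i=3 t=30 v=2: → [22,33); WM=28
i=4 t=37 v=2: → [33,44); WM=35; [22,33) fires=9
i=5 t=29 v=3: DROP (t<35-2); WM=35
i=6 t=48 v=4: → [44,55); WM=46; [33,44) fires=2
i=7 t=51 v=3: → [44,55); WM=49
i=8 t=53 v=7: → [44,55); WM=51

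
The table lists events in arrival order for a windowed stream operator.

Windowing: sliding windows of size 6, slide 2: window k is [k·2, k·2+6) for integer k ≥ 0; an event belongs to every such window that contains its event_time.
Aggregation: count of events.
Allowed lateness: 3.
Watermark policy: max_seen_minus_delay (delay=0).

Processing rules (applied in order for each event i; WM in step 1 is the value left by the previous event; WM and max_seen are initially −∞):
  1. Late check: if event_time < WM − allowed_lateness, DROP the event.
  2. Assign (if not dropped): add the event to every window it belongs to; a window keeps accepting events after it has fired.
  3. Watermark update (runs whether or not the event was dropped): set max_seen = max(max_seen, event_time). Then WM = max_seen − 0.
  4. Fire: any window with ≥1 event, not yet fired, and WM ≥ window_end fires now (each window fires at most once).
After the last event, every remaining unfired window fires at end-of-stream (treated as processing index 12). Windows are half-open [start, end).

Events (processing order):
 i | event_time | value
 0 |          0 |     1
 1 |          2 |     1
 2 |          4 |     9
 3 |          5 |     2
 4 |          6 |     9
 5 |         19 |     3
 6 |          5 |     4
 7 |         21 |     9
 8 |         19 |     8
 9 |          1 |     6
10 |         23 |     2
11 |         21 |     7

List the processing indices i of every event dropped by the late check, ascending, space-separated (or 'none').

6 9

i=0 t=0 v=1: → [0,6); WM=0
i=1 t=2 v=1: → [2,8),[0,6); WM=2
i=2 t=4 v=9: → [4,10),[2,8),[0,6); WM=4
i=3 t=5 v=2: → [4,10),[2,8),[0,6); WM=5
i=4 t=6 v=9: → [6,12),[4,10),[2,8); WM=6; [0,6) fires=4
i=5 t=19 v=3: → [18,24),[16,22),[14,20); WM=19; [2,8) fires=4 [4,10) fires=3 [6,12) fires=1
i=6 t=5 v=4: DROP (t<19-3); WM=19
i=7 t=21 v=9: → [20,26),[18,24),[16,22); WM=21; [14,20) fires=1
i=8 t=19 v=8: → [18,24),[16,22),[14,20); WM=21
i=9 t=1 v=6: DROP (t<21-3); WM=21
i=10 t=23 v=2: → [22,28),[20,26),[18,24); WM=23; [16,22) fires=3
i=11 t=21 v=7: → [20,26),[18,24),[16,22); WM=23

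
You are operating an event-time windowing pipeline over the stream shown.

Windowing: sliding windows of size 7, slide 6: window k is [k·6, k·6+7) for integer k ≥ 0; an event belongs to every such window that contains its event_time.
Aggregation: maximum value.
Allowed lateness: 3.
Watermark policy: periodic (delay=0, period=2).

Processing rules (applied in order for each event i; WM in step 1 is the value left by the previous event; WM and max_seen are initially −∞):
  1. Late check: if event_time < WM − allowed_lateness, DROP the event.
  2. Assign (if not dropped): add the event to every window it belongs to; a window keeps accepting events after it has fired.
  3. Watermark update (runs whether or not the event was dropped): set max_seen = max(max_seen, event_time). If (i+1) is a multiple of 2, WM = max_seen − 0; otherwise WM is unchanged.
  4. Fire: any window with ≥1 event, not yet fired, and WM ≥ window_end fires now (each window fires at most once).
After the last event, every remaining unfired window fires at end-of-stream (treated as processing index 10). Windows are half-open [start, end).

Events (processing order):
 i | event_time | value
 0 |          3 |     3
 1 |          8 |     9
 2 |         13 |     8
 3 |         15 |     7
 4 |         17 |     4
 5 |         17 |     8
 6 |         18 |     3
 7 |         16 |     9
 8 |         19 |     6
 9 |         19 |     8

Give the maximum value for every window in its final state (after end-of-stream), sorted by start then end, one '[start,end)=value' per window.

[0,7)=3 [6,13)=9 [12,19)=9 [18,25)=8

i=0 t=3 v=3: → [0,7); WM=−∞
i=1 t=8 v=9: → [6,13); WM=8; [0,7) fires=3
i=2 t=13 v=8: → [12,19); WM=8
i=3 t=15 v=7: → [12,19); WM=15; [6,13) fires=9
i=4 t=17 v=4: → [12,19); WM=15
i=5 t=17 v=8: → [12,19); WM=17
i=6 t=18 v=3: → [18,25),[12,19); WM=17
i=7 t=16 v=9: → [12,19); WM=18
i=8 t=19 v=6: → [18,25); WM=18
i=9 t=19 v=8: → [18,25); WM=19; [12,19) fires=9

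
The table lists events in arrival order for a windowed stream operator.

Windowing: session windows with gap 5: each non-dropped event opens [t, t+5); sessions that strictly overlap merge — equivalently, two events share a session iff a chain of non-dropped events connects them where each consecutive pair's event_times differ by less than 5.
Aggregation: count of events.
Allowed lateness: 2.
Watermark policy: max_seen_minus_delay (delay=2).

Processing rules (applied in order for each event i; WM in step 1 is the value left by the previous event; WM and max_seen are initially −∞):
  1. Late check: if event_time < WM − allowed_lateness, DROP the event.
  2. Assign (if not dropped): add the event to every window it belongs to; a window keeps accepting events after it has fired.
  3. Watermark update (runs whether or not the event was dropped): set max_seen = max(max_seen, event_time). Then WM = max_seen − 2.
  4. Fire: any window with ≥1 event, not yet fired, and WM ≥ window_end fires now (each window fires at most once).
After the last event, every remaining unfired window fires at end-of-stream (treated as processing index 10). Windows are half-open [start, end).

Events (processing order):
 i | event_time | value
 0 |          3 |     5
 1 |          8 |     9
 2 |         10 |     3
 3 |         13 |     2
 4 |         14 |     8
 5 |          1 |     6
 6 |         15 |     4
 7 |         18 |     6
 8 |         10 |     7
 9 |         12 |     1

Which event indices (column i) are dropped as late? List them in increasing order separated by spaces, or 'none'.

i=0 t=3 v=5: → [3,8); WM=1
i=1 t=8 v=9: → [8,13); WM=6
i=2 t=10 v=3: → [8,15); WM=8
i=3 t=13 v=2: → [8,18); WM=11
i=4 t=14 v=8: → [8,19); WM=12
i=5 t=1 v=6: DROP (t<12-2); WM=12
i=6 t=15 v=4: → [8,20); WM=13
i=7 t=18 v=6: → [8,23); WM=16
i=8 t=10 v=7: DROP (t<16-2); WM=16
i=9 t=12 v=1: DROP (t<16-2); WM=16

5 8 9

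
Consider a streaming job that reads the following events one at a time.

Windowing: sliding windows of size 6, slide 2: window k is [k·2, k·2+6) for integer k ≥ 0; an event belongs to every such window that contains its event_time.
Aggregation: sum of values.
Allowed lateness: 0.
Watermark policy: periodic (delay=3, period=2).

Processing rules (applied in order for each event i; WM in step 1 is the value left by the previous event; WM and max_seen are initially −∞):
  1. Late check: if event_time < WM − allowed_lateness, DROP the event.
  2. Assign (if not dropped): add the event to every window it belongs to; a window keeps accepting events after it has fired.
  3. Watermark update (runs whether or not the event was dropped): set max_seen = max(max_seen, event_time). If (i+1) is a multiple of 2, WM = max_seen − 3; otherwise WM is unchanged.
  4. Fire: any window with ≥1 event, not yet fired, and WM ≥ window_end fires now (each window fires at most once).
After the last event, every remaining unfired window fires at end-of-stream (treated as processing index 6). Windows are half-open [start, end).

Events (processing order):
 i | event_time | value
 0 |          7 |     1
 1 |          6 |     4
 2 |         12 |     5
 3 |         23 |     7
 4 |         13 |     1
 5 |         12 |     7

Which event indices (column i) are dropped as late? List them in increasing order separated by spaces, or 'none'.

i=0 t=7 v=1: → [6,12),[4,10),[2,8); WM=−∞
i=1 t=6 v=4: → [6,12),[4,10),[2,8); WM=4
i=2 t=12 v=5: → [12,18),[10,16),[8,14); WM=4
i=3 t=23 v=7: → [22,28),[20,26),[18,24); WM=20; [2,8) fires=5 [4,10) fires=5 [6,12) fires=5 [8,14) fires=5 [10,16) fires=5 [12,18) fires=5
i=4 t=13 v=1: DROP (t<20-0); WM=20
i=5 t=12 v=7: DROP (t<20-0); WM=20

4 5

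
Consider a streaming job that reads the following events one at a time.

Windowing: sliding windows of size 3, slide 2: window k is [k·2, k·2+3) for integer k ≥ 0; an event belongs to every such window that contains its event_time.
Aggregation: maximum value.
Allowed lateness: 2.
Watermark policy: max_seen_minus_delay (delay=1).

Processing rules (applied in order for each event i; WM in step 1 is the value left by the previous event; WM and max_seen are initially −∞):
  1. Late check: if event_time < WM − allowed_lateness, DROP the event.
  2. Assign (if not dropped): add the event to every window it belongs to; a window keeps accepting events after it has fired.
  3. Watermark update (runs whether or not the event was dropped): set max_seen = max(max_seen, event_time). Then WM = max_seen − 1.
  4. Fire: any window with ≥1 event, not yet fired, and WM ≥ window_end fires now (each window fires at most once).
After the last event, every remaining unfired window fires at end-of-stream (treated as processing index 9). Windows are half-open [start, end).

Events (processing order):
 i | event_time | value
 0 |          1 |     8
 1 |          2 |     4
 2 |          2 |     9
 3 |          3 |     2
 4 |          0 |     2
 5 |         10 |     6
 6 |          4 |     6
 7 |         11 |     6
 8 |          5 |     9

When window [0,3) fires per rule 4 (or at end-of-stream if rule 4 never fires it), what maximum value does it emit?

9

i=0 t=1 v=8: → [0,3); WM=0
i=1 t=2 v=4: → [2,5),[0,3); WM=1
i=2 t=2 v=9: → [2,5),[0,3); WM=1
i=3 t=3 v=2: → [2,5); WM=2
i=4 t=0 v=2: → [0,3); WM=2
i=5 t=10 v=6: → [10,13),[8,11); WM=9; [0,3) fires=9 [2,5) fires=9
i=6 t=4 v=6: DROP (t<9-2); WM=9
i=7 t=11 v=6: → [10,13); WM=10
i=8 t=5 v=9: DROP (t<10-2); WM=10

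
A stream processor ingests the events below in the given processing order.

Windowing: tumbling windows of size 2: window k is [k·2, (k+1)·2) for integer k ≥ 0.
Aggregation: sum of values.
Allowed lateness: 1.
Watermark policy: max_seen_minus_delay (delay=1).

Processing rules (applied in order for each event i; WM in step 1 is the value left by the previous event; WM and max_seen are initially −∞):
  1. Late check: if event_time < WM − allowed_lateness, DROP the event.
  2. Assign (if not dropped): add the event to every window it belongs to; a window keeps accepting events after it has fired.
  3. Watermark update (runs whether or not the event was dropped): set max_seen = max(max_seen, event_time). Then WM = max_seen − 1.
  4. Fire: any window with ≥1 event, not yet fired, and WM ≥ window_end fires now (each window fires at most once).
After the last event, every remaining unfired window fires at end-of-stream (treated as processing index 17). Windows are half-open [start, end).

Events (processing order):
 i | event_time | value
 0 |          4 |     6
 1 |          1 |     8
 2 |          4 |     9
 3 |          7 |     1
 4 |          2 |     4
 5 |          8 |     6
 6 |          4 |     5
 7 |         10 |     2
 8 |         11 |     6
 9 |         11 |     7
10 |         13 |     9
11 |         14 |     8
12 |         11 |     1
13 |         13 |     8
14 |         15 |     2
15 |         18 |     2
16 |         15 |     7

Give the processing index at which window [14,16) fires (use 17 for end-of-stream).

i=0 t=4 v=6: → [4,6); WM=3
i=1 t=1 v=8: DROP (t<3-1); WM=3
i=2 t=4 v=9: → [4,6); WM=3
i=3 t=7 v=1: → [6,8); WM=6; [4,6) fires=15
i=4 t=2 v=4: DROP (t<6-1); WM=6
i=5 t=8 v=6: → [8,10); WM=7
i=6 t=4 v=5: DROP (t<7-1); WM=7
i=7 t=10 v=2: → [10,12); WM=9; [6,8) fires=1
i=8 t=11 v=6: → [10,12); WM=10; [8,10) fires=6
i=9 t=11 v=7: → [10,12); WM=10
i=10 t=13 v=9: → [12,14); WM=12; [10,12) fires=15
i=11 t=14 v=8: → [14,16); WM=13
i=12 t=11 v=1: DROP (t<13-1); WM=13
i=13 t=13 v=8: → [12,14); WM=13
i=14 t=15 v=2: → [14,16); WM=14; [12,14) fires=17
i=15 t=18 v=2: → [18,20); WM=17; [14,16) fires=10
i=16 t=15 v=7: DROP (t<17-1); WM=17

15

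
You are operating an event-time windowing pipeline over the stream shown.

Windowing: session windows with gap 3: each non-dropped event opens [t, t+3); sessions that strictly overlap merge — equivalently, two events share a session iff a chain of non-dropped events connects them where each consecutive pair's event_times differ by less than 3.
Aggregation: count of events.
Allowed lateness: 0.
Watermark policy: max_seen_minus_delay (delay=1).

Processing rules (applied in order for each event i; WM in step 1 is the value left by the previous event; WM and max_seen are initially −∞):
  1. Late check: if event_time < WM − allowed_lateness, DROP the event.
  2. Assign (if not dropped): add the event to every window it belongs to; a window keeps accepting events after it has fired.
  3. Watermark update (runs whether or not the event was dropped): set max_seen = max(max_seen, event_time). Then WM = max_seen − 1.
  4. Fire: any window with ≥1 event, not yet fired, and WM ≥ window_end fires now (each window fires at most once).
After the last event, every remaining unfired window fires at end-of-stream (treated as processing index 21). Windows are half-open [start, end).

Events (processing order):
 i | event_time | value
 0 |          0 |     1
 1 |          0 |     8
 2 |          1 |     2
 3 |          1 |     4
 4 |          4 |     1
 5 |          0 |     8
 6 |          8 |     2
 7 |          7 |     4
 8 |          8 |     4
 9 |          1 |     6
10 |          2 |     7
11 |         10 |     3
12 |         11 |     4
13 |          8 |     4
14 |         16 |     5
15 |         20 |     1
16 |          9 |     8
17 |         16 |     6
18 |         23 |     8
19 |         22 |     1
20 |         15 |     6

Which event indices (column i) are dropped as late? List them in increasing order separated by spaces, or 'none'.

i=0 t=0 v=1: → [0,3); WM=-1
i=1 t=0 v=8: → [0,3); WM=-1
i=2 t=1 v=2: → [0,4); WM=0
i=3 t=1 v=4: → [0,4); WM=0
i=4 t=4 v=1: → [4,7); WM=3
i=5 t=0 v=8: DROP (t<3-0); WM=3
i=6 t=8 v=2: → [8,11); WM=7
i=7 t=7 v=4: → [7,11); WM=7
i=8 t=8 v=4: → [7,11); WM=7
i=9 t=1 v=6: DROP (t<7-0); WM=7
i=10 t=2 v=7: DROP (t<7-0); WM=7
i=11 t=10 v=3: → [7,13); WM=9
i=12 t=11 v=4: → [7,14); WM=10
i=13 t=8 v=4: DROP (t<10-0); WM=10
i=14 t=16 v=5: → [16,19); WM=15
i=15 t=20 v=1: → [20,23); WM=19
i=16 t=9 v=8: DROP (t<19-0); WM=19
i=17 t=16 v=6: DROP (t<19-0); WM=19
i=18 t=23 v=8: → [23,26); WM=22
i=19 t=22 v=1: → [20,26); WM=22
i=20 t=15 v=6: DROP (t<22-0); WM=22

5 9 10 13 16 17 20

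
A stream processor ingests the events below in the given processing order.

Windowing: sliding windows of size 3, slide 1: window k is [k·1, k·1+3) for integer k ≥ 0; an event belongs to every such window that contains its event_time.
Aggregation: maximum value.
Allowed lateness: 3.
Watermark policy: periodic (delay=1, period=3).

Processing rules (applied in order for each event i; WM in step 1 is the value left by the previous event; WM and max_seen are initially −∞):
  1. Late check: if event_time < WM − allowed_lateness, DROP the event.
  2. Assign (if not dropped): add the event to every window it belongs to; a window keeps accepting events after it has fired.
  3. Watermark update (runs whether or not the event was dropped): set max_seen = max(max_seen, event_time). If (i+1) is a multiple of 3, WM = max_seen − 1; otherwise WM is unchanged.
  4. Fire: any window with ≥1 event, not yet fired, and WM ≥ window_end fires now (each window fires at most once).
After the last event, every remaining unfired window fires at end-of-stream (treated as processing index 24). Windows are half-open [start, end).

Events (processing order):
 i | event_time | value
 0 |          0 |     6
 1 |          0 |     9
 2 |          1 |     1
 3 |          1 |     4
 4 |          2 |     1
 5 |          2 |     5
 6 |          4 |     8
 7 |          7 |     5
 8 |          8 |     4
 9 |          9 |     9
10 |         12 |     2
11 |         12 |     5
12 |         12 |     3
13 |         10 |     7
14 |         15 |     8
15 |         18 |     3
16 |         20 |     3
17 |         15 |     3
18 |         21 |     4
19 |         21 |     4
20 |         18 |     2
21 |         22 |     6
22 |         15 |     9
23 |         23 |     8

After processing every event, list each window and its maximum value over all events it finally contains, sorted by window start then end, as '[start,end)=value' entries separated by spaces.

[0,3)=9 [1,4)=5 [2,5)=8 [3,6)=8 [4,7)=8 [5,8)=5 [6,9)=5 [7,10)=9 [8,11)=9 [9,12)=9 [10,13)=7 [11,14)=5 [12,15)=5 [13,16)=8 [14,17)=8 [15,18)=8 [16,19)=3 [17,20)=3 [18,21)=3 [19,22)=4 [20,23)=6 [21,24)=8 [22,25)=8 [23,26)=8

i=0 t=0 v=6: → [0,3); WM=−∞
i=1 t=0 v=9: → [0,3); WM=−∞
i=2 t=1 v=1: → [1,4),[0,3); WM=0
i=3 t=1 v=4: → [1,4),[0,3); WM=0
i=4 t=2 v=1: → [2,5),[1,4),[0,3); WM=0
i=5 t=2 v=5: → [2,5),[1,4),[0,3); WM=1
i=6 t=4 v=8: → [4,7),[3,6),[2,5); WM=1
i=7 t=7 v=5: → [7,10),[6,9),[5,8); WM=1
i=8 t=8 v=4: → [8,11),[7,10),[6,9); WM=7; [0,3) fires=9 [1,4) fires=5 [2,5) fires=8 [3,6) fires=8 [4,7) fires=8
i=9 t=9 v=9: → [9,12),[8,11),[7,10); WM=7
i=10 t=12 v=2: → [12,15),[11,14),[10,13); WM=7
i=11 t=12 v=5: → [12,15),[11,14),[10,13); WM=11; [5,8) fires=5 [6,9) fires=5 [7,10) fires=9 [8,11) fires=9
i=12 t=12 v=3: → [12,15),[11,14),[10,13); WM=11
i=13 t=10 v=7: → [10,13),[9,12),[8,11); WM=11
i=14 t=15 v=8: → [15,18),[14,17),[13,16); WM=14; [9,12) fires=9 [10,13) fires=7 [11,14) fires=5
i=15 t=18 v=3: → [18,21),[17,20),[16,19); WM=14
i=16 t=20 v=3: → [20,23),[19,22),[18,21); WM=14
i=17 t=15 v=3: → [15,18),[14,17),[13,16); WM=19; [12,15) fires=5 [13,16) fires=8 [14,17) fires=8 [15,18) fires=8 [16,19) fires=3
i=18 t=21 v=4: → [21,24),[20,23),[19,22); WM=19
i=19 t=21 v=4: → [21,24),[20,23),[19,22); WM=19
i=20 t=18 v=2: → [18,21),[17,20),[16,19); WM=20; [17,20) fires=3
i=21 t=22 v=6: → [22,25),[21,24),[20,23); WM=20
i=22 t=15 v=9: DROP (t<20-3); WM=20
i=23 t=23 v=8: → [23,26),[22,25),[21,24); WM=22; [18,21) fires=3 [19,22) fires=4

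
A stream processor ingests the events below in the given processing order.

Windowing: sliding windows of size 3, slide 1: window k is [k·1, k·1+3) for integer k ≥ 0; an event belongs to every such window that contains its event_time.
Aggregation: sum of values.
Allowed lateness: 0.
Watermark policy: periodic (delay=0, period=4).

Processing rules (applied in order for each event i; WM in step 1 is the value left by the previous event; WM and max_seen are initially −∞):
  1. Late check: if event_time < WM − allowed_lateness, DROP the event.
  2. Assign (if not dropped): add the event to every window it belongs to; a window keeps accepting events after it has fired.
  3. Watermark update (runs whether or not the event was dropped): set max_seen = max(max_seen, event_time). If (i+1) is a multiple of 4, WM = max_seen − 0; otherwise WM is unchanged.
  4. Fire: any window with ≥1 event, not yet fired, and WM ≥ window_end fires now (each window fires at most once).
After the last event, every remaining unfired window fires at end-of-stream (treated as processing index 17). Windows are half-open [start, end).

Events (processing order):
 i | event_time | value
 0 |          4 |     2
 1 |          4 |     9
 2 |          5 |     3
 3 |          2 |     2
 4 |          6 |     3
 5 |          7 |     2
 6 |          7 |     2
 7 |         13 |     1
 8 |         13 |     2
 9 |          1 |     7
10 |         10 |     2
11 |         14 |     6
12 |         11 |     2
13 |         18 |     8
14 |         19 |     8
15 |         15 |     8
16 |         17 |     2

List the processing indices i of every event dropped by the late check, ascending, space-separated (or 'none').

9 10 12 16

i=0 t=4 v=2: → [4,7),[3,6),[2,5); WM=−∞
i=1 t=4 v=9: → [4,7),[3,6),[2,5); WM=−∞
i=2 t=5 v=3: → [5,8),[4,7),[3,6); WM=−∞
i=3 t=2 v=2: → [2,5),[1,4),[0,3); WM=5; [0,3) fires=2 [1,4) fires=2 [2,5) fires=13
i=4 t=6 v=3: → [6,9),[5,8),[4,7); WM=5
i=5 t=7 v=2: → [7,10),[6,9),[5,8); WM=5
i=6 t=7 v=2: → [7,10),[6,9),[5,8); WM=5
i=7 t=13 v=1: → [13,16),[12,15),[11,14); WM=13; [3,6) fires=14 [4,7) fires=17 [5,8) fires=10 [6,9) fires=7 [7,10) fires=4
i=8 t=13 v=2: → [13,16),[12,15),[11,14); WM=13
i=9 t=1 v=7: DROP (t<13-0); WM=13
i=10 t=10 v=2: DROP (t<13-0); WM=13
i=11 t=14 v=6: → [14,17),[13,16),[12,15); WM=14; [11,14) fires=3
i=12 t=11 v=2: DROP (t<14-0); WM=14
i=13 t=18 v=8: → [18,21),[17,20),[16,19); WM=14
i=14 t=19 v=8: → [19,22),[18,21),[17,20); WM=14
i=15 t=15 v=8: → [15,18),[14,17),[13,16); WM=19; [12,15) fires=9 [13,16) fires=17 [14,17) fires=14 [15,18) fires=8 [16,19) fires=8
i=16 t=17 v=2: DROP (t<19-0); WM=19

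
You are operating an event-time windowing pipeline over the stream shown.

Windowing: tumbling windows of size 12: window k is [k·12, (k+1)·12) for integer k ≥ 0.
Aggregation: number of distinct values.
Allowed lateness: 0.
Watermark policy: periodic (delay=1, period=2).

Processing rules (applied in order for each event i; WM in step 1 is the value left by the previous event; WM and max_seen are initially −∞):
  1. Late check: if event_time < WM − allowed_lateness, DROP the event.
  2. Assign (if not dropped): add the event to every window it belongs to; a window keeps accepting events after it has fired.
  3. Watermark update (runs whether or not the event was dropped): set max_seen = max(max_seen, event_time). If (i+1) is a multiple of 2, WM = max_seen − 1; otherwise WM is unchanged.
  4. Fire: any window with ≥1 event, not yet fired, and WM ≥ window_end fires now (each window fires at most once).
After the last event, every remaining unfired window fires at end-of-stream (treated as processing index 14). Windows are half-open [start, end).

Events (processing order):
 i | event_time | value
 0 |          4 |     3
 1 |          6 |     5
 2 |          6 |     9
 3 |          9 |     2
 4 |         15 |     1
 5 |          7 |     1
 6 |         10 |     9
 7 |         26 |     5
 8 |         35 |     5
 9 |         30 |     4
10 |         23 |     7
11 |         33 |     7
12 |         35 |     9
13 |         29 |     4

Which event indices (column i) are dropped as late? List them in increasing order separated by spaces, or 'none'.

5 6 10 11 13

i=0 t=4 v=3: → [0,12); WM=−∞
i=1 t=6 v=5: → [0,12); WM=5
i=2 t=6 v=9: → [0,12); WM=5
i=3 t=9 v=2: → [0,12); WM=8
i=4 t=15 v=1: → [12,24); WM=8
i=5 t=7 v=1: DROP (t<8-0); WM=14; [0,12) fires=4
i=6 t=10 v=9: DROP (t<14-0); WM=14
i=7 t=26 v=5: → [24,36); WM=25; [12,24) fires=1
i=8 t=35 v=5: → [24,36); WM=25
i=9 t=30 v=4: → [24,36); WM=34
i=10 t=23 v=7: DROP (t<34-0); WM=34
i=11 t=33 v=7: DROP (t<34-0); WM=34
i=12 t=35 v=9: → [24,36); WM=34
i=13 t=29 v=4: DROP (t<34-0); WM=34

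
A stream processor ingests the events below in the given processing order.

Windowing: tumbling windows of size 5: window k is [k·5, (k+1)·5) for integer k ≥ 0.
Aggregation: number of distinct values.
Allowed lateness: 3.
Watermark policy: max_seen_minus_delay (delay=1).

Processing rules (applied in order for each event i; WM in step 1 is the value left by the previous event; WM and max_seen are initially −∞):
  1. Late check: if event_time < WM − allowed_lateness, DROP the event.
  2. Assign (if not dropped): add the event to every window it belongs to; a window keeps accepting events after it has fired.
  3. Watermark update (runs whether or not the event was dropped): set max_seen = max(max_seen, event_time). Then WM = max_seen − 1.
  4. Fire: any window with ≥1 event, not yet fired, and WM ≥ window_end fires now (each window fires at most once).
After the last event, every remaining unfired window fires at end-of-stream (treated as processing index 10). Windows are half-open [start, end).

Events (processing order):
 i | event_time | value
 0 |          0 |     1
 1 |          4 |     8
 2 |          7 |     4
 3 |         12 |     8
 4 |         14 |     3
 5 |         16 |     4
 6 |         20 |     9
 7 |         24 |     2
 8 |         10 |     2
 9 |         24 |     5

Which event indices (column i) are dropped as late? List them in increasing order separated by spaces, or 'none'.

i=0 t=0 v=1: → [0,5); WM=-1
i=1 t=4 v=8: → [0,5); WM=3
i=2 t=7 v=4: → [5,10); WM=6; [0,5) fires=2
i=3 t=12 v=8: → [10,15); WM=11; [5,10) fires=1
i=4 t=14 v=3: → [10,15); WM=13
i=5 t=16 v=4: → [15,20); WM=15; [10,15) fires=2
i=6 t=20 v=9: → [20,25); WM=19
i=7 t=24 v=2: → [20,25); WM=23; [15,20) fires=1
i=8 t=10 v=2: DROP (t<23-3); WM=23
i=9 t=24 v=5: → [20,25); WM=23

8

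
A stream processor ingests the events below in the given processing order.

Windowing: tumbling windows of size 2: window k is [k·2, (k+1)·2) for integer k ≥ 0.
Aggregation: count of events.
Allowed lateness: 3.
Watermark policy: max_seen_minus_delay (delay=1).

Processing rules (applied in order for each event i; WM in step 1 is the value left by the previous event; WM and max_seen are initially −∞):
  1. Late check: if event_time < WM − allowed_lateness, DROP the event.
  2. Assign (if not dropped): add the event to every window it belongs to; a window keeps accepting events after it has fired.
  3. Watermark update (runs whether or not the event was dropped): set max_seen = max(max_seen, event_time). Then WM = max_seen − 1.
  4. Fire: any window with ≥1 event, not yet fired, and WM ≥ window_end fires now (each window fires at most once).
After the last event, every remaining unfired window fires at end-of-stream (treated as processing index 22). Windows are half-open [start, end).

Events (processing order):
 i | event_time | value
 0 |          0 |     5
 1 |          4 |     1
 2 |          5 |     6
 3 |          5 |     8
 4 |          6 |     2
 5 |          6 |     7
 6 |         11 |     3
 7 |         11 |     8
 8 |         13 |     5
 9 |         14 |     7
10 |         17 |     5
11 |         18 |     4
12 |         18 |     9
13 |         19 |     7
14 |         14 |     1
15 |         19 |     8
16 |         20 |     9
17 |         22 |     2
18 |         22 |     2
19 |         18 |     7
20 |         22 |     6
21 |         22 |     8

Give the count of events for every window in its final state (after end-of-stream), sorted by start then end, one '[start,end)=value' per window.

[0,2)=1 [4,6)=3 [6,8)=2 [10,12)=2 [12,14)=1 [14,16)=1 [16,18)=1 [18,20)=5 [20,22)=1 [22,24)=4

i=0 t=0 v=5: → [0,2); WM=-1
i=1 t=4 v=1: → [4,6); WM=3; [0,2) fires=1
i=2 t=5 v=6: → [4,6); WM=4
i=3 t=5 v=8: → [4,6); WM=4
i=4 t=6 v=2: → [6,8); WM=5
i=5 t=6 v=7: → [6,8); WM=5
i=6 t=11 v=3: → [10,12); WM=10; [4,6) fires=3 [6,8) fires=2
i=7 t=11 v=8: → [10,12); WM=10
i=8 t=13 v=5: → [12,14); WM=12; [10,12) fires=2
i=9 t=14 v=7: → [14,16); WM=13
i=10 t=17 v=5: → [16,18); WM=16; [12,14) fires=1 [14,16) fires=1
i=11 t=18 v=4: → [18,20); WM=17
i=12 t=18 v=9: → [18,20); WM=17
i=13 t=19 v=7: → [18,20); WM=18; [16,18) fires=1
i=14 t=14 v=1: DROP (t<18-3); WM=18
i=15 t=19 v=8: → [18,20); WM=18
i=16 t=20 v=9: → [20,22); WM=19
i=17 t=22 v=2: → [22,24); WM=21; [18,20) fires=4
i=18 t=22 v=2: → [22,24); WM=21
i=19 t=18 v=7: → [18,20); WM=21
i=20 t=22 v=6: → [22,24); WM=21
i=21 t=22 v=8: → [22,24); WM=21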